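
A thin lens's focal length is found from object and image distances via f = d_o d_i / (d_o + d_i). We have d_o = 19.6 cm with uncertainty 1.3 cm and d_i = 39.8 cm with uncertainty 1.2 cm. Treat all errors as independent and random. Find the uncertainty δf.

∂f/∂d_o = (d_i/(d_o+d_i))² = 0.449;  ∂f/∂d_i = (d_o/(d_o+d_i))² = 0.109
δf = √((∂f/∂d_o · δd_o)² + (∂f/∂d_i · δd_i)²) = √(0.341 + 0.0171) = 0.598 cm

0.598 cm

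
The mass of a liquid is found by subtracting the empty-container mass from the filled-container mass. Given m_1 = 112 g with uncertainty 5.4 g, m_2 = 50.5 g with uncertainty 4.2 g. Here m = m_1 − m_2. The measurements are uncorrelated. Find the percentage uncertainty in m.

For a sum/difference, combine absolute errors in quadrature:
  (δm_1)² = 29.2;  (δm_2)² = 17.6
δm = √(46.8) = 6.84 g
m = 61.5 g, so δm/m = 6.84/61.5 = 0.111.

11.1%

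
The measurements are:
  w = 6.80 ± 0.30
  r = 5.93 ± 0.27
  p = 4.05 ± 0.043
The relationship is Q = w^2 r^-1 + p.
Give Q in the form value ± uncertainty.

11.8 ± 0.775

Let h = w^2·r^-1 = 7.80. δh/h = √((2·δw/w)² + (-1·δr/r)²) = √(0.00779 + 0.00207) = 0.0993, so δh = 0.774.
Q = h + p: δQ = √(δh² + δp²) = √(0.599 + 0.00185) = 0.775
Q = 11.8.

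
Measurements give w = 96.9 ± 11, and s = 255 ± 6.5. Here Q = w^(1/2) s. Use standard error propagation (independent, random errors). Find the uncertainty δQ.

156

Relative error in a monomial: (δQ/Q)² = Σ (nᵢ · δxᵢ/xᵢ)².
  (½·δw/w)² = (0.5×0.114)² = 0.00322;  (1·δs/s)² = (1×0.0255)² = 0.000650
δQ/Q = √(0.00387) = 0.0622
Q = 2510, so δQ = 0.0622 × 2510 = 156.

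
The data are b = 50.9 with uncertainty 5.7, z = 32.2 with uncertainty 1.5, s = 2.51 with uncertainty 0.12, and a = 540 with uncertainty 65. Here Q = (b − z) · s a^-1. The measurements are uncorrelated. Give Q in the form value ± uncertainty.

Let u = b − z = 18.7. δu = √(δb² + δz²) = √(32.5 + 2.25) = 5.89, so δu/u = 0.315.
Q is then a monomial in u, s, a:
δQ/Q = √((δu/u)² + (1·δs/s)² + (-1·δa/a)²) = √(0.0993 + 0.00229 + 0.0145) = 0.341
Q = 0.0869, so δQ = 0.341 × 0.0869 = 0.0296.

0.0869 ± 0.0296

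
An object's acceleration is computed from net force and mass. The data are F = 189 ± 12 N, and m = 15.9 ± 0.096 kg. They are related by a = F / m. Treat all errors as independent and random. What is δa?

For a monomial a ∝ F, m^-1, fractional errors add in quadrature:
  (1·δF/F)² = (1×0.0635)² = 0.00403;  (-1·δm/m)² = (-1×0.00604)² = 3.65e-05
δa/a = √(0.00407) = 0.0638
a = 11.9 m/s^2, so δa = 0.0638 × 11.9 = 0.758 m/s^2.

0.758 m/s^2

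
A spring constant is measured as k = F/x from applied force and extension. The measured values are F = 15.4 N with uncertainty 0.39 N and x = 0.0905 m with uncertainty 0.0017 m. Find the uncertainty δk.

Each factor contributes (exponent × relative error)² to (δk/k)²:
  (1·δF/F)² = (1×0.0253)² = 0.000641;  (-1·δx/x)² = (-1×0.0188)² = 0.000353
δk/k = √(0.000994) = 0.0315
k = 170 N/m, so δk = 0.0315 × 170 = 5.37 N/m.

5.37 N/m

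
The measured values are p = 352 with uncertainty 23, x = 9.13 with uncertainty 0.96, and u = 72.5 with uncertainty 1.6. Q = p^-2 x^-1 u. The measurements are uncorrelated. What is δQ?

Products/powers → add relative errors in quadrature, weighted by exponent:
  (-2·δp/p)² = (-2×0.0653)² = 0.0171;  (-1·δx/x)² = (-1×0.105)² = 0.0111;  (1·δu/u)² = (1×0.0221)² = 0.000487
δQ/Q = √(0.0286) = 0.169
Q = 6.41e-05, so δQ = 0.169 × 6.41e-05 = 1.08e-05.

1.08e-05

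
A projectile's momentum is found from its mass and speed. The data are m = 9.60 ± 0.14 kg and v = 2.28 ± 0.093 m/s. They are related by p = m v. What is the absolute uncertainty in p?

Products/powers → add relative errors in quadrature, weighted by exponent:
  (1·δm/m)² = (1×0.0146)² = 0.000213;  (1·δv/v)² = (1×0.0408)² = 0.00166
δp/p = √(0.00188) = 0.0433
p = 21.9 kg·m/s, so δp = 0.0433 × 21.9 = 0.948 kg·m/s.

0.948 kg·m/s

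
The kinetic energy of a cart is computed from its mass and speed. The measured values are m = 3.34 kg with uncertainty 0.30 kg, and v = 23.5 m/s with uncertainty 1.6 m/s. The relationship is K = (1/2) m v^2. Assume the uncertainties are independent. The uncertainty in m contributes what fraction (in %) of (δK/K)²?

(δK/K)² = (1·δm/m)² + (2·δv/v)²
  m term: (1×0.0898)² = 0.00807
  v term: (2×0.0681)² = 0.0185
Total = 0.0266. Share from m = 0.00807/0.0266 = 0.303.

30.3%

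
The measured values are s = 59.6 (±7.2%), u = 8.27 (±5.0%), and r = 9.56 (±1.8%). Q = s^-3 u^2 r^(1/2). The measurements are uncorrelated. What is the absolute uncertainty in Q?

0.000238

Products/powers → add relative errors in quadrature, weighted by exponent:
  (-3·δs/s)² = (-3×0.0720)² = 0.0467;  (2·δu/u)² = (2×0.0500)² = 0.0100;  (½·δr/r)² = (0.5×0.0180)² = 8.1e-05
δQ/Q = √(0.0567) = 0.238
Q = 0.000999, so δQ = 0.238 × 0.000999 = 0.000238.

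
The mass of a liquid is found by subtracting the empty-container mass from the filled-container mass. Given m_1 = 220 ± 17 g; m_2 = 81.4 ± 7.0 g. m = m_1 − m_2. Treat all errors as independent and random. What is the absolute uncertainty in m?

Sums and differences: (δm)² = Σ (cᵢ δxᵢ)².
  (δm_1)² = 289;  (δm_2)² = 49.0
δm = √(338) = 18.4 g

18.4 g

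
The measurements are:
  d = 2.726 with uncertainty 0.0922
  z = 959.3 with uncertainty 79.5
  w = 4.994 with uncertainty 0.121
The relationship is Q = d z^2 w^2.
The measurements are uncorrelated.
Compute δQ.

Q is a product of powers, so relative uncertainties combine in quadrature:
  (1·δd/d)² = (1×0.0338)² = 0.00114;  (2·δz/z)² = (2×0.0829)² = 0.0275;  (2·δw/w)² = (2×0.0242)² = 0.00235
δQ/Q = √(0.0310) = 0.176
Q = 6.257e+07, so δQ = 0.176 × 6.257e+07 = 1.1e+07.

1.1e+07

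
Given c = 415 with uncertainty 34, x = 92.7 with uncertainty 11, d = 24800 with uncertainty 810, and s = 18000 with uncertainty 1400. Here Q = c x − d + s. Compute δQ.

5780

Let p = c·x = 38500. δp/p = √((1·δc/c)² + (1·δx/x)²) = √(0.00671 + 0.0141) = 0.144, so δp = 5550.
Q = p − d + s: δQ = √(δp² + δd² + δs²) = √(3.08e+07 + 6.56e+05 + 1.96e+06) = 5780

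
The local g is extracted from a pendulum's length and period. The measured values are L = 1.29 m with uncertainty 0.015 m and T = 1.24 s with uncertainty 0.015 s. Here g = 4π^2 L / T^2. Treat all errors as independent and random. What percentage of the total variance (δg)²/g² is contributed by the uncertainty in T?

81.2%

(δg/g)² = (1·δL/L)² + (-2·δT/T)²
  L term: (1×0.0116)² = 0.000135
  T term: (-2×0.0121)² = 0.000585
Total = 0.000721. Share from T = 0.000585/0.000721 = 0.812.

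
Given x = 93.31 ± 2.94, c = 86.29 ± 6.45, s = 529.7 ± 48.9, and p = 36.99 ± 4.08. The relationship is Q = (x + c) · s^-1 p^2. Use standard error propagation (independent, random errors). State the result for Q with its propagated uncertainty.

Let u = x + c = 179.6. δu = √(δx² + δc²) = √(8.64 + 41.6) = 7.09, so δu/u = 0.0395.
Q is then a monomial in u, s, p:
δQ/Q = √((δu/u)² + (-1·δs/s)² + (2·δp/p)²) = √(0.00156 + 0.00852 + 0.0487) = 0.242
Q = 463.9, so δQ = 0.242 × 463.9 = 112.

463.9 ± 112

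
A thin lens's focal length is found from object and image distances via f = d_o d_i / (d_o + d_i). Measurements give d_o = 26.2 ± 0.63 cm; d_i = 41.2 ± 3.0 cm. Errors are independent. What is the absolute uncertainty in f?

∂f/∂d_o = (d_i/(d_o+d_i))² = 0.374;  ∂f/∂d_i = (d_o/(d_o+d_i))² = 0.151
δf = √((∂f/∂d_o · δd_o)² + (∂f/∂d_i · δd_i)²) = √(0.0554 + 0.205) = 0.511 cm

0.511 cm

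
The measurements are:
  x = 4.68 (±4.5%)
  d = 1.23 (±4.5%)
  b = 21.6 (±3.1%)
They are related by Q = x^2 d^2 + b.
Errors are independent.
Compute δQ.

4.27

Let p = x^2·d^2 = 33.1. δp/p = √((2·δx/x)² + (2·δd/d)²) = √(0.00810 + 0.00810) = 0.127, so δp = 4.22.
Q = p + b: δQ = √(δp² + δb²) = √(17.8 + 0.448) = 4.27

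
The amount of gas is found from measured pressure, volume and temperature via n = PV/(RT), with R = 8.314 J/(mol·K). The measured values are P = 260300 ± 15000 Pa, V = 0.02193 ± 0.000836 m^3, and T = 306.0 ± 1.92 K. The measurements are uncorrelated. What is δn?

0.156 mol

Products/powers → add relative errors in quadrature, weighted by exponent:
  (1·δP/P)² = (1×0.0576)² = 0.00332;  (1·δV/V)² = (1×0.0381)² = 0.00145;  (-1·δT/T)² = (-1×0.00627)² = 3.94e-05
δn/n = √(0.00481) = 0.0694
n = 2.244 mol, so δn = 0.0694 × 2.244 = 0.156 mol.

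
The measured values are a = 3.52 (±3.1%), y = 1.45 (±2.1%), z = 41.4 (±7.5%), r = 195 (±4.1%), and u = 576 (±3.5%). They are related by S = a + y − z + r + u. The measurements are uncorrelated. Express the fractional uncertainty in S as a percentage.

Each term contributes (cᵢ δxᵢ)² to (δS)²:
  (δa)² = 0.0119;  (δy)² = 0.000927;  (δz)² = 9.64;  (δr)² = 63.9;  (δu)² = 406
δS = √(480) = 21.9
S = 735, so δS/S = 21.9/735 = 0.0298.

2.98%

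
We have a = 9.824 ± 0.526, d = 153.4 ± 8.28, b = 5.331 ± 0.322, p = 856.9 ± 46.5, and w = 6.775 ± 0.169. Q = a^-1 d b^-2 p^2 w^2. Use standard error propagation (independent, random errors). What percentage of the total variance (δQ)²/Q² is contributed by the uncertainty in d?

8.41%

(δQ/Q)² = (-1·δa/a)² + (1·δd/d)² + (-2·δb/b)² + (2·δp/p)² + (2·δw/w)²
  a term: (-1×0.0535)² = 0.00287
  d term: (1×0.0540)² = 0.00291
  b term: (-2×0.0604)² = 0.0146
  p term: (2×0.0543)² = 0.0118
  w term: (2×0.0249)² = 0.00249
Total = 0.0346. Share from d = 0.00291/0.0346 = 0.0841.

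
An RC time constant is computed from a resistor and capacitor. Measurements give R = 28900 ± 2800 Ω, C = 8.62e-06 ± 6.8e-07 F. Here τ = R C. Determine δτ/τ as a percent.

Each factor contributes (exponent × relative error)² to (δτ/τ)²:
  (1·δR/R)² = (1×0.0969)² = 0.00939;  (1·δC/C)² = (1×0.0789)² = 0.00622
δτ/τ = √(0.0156) = 0.125

12.5%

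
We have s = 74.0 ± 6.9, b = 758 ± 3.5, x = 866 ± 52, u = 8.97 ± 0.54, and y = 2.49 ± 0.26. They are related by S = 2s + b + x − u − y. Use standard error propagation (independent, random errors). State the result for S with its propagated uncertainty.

1760 ± 53.9

Absolute uncertainties add in quadrature for a linear combination:
  (2·δs)² = 190;  (δb)² = 12.2;  (δx)² = 2700;  (δu)² = 0.292;  (δy)² = 0.0676
δS = √(2910) = 53.9
S = 1760.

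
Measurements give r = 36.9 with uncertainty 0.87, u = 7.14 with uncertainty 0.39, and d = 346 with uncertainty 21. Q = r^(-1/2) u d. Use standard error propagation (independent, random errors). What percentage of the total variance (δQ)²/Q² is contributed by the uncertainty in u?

43.8%

(δQ/Q)² = (−½·δr/r)² + (1·δu/u)² + (1·δd/d)²
  r term: (-0.5×0.0236)² = 0.000139
  u term: (1×0.0546)² = 0.00298
  d term: (1×0.0607)² = 0.00368
Total = 0.00681. Share from u = 0.00298/0.00681 = 0.438.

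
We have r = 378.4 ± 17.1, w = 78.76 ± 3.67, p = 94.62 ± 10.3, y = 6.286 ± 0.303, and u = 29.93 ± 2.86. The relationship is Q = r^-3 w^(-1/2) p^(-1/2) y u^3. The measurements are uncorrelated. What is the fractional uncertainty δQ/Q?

0.326

Q is a product of powers, so relative uncertainties combine in quadrature:
  (-3·δr/r)² = (-3×0.0452)² = 0.0184;  (−½·δw/w)² = (-0.5×0.0466)² = 0.000543;  (−½·δp/p)² = (-0.5×0.109)² = 0.00296;  (1·δy/y)² = (1×0.0482)² = 0.00232;  (3·δu/u)² = (3×0.0956)² = 0.0822
δQ/Q = √(0.106) = 0.326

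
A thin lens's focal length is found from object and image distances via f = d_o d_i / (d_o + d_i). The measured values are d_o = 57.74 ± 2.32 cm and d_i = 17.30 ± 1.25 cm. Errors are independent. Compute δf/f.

∂f/∂d_o = (d_i/(d_o+d_i))² = 0.0532;  ∂f/∂d_i = (d_o/(d_o+d_i))² = 0.592
δf = √((∂f/∂d_o · δd_o)² + (∂f/∂d_i · δd_i)²) = √(0.0152 + 0.548) = 0.750 cm
f = 13.31 cm, so δf/f = 0.750/13.31 = 0.0564.

0.0564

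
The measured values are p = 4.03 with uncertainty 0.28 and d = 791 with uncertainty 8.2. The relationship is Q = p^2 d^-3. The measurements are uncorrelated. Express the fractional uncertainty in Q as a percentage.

14.2%

Q is a product of powers, so relative uncertainties combine in quadrature:
  (2·δp/p)² = (2×0.0695)² = 0.0193;  (-3·δd/d)² = (-3×0.0104)² = 0.000967
δQ/Q = √(0.0203) = 0.142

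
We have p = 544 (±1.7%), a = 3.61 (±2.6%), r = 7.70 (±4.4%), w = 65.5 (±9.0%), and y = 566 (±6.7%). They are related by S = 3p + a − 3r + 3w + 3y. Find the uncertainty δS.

118

Each term contributes (cᵢ δxᵢ)² to (δS)²:
  (3·δp)² = 770;  (δa)² = 0.00881;  (3·δr)² = 1.03;  (3·δw)² = 313;  (3·δy)² = 12900
δS = √(14000) = 118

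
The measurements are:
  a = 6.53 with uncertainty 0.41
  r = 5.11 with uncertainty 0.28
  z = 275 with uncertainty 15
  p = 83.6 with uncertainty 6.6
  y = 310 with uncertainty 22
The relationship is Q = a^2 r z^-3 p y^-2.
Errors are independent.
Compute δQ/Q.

Since Q is a product/quotient, work with relative uncertainties:
  (2·δa/a)² = (2×0.0628)² = 0.0158;  (1·δr/r)² = (1×0.0548)² = 0.00300;  (-3·δz/z)² = (-3×0.0545)² = 0.0268;  (1·δp/p)² = (1×0.0789)² = 0.00623;  (-2·δy/y)² = (-2×0.0710)² = 0.0201
δQ/Q = √(0.0719) = 0.268

0.268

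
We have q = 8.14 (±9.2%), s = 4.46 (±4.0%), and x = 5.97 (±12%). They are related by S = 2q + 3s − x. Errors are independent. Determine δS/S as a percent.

7.36%

Each term contributes (cᵢ δxᵢ)² to (δS)²:
  (2·δq)² = 2.24;  (3·δs)² = 0.286;  (δx)² = 0.513
δS = √(3.04) = 1.74
S = 23.7, so δS/S = 1.74/23.7 = 0.0736.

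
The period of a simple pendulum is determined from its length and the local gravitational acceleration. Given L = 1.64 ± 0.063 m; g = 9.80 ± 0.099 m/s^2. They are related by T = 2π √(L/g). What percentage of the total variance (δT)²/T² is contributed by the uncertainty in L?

93.5%

(δT/T)² = (½·δL/L)² + (−½·δg/g)²
  L term: (0.5×0.0384)² = 0.000369
  g term: (-0.5×0.0101)² = 2.55e-05
Total = 0.000394. Share from L = 0.000369/0.000394 = 0.935.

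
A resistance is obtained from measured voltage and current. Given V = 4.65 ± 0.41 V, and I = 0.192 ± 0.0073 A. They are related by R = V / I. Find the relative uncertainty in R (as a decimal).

Since R is a product/quotient, work with relative uncertainties:
  (1·δV/V)² = (1×0.0882)² = 0.00777;  (-1·δI/I)² = (-1×0.0380)² = 0.00145
δR/R = √(0.00922) = 0.0960

0.0960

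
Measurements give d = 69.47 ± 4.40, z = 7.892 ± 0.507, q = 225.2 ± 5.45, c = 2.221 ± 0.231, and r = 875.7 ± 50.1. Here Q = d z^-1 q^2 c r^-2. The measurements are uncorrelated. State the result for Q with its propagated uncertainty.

Since Q is a product/quotient, work with relative uncertainties:
  (1·δd/d)² = (1×0.0633)² = 0.00401;  (-1·δz/z)² = (-1×0.0642)² = 0.00413;  (2·δq/q)² = (2×0.0242)² = 0.00234;  (1·δc/c)² = (1×0.104)² = 0.0108;  (-2·δr/r)² = (-2×0.0572)² = 0.0131
δQ/Q = √(0.0344) = 0.185
Q = 1.293, so δQ = 0.185 × 1.293 = 0.240.

1.293 ± 0.240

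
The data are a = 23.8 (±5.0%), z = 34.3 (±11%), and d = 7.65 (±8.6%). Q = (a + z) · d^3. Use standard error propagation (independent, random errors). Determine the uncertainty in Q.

6940

Let u = a + z = 58.1. δu = √(δa² + δz²) = √(1.42 + 14.2) = 3.96, so δu/u = 0.0681.
Q is then a monomial in u, d:
δQ/Q = √((δu/u)² + (3·δd/d)²) = √(0.00464 + 0.0666) = 0.267
Q = 26000, so δQ = 0.267 × 26000 = 6940.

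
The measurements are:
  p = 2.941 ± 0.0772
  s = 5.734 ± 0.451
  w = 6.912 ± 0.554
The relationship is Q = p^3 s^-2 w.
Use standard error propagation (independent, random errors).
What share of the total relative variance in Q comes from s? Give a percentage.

66.2%

(δQ/Q)² = (3·δp/p)² + (-2·δs/s)² + (1·δw/w)²
  p term: (3×0.0262)² = 0.00620
  s term: (-2×0.0787)² = 0.0247
  w term: (1×0.0802)² = 0.00642
Total = 0.0374. Share from s = 0.0247/0.0374 = 0.662.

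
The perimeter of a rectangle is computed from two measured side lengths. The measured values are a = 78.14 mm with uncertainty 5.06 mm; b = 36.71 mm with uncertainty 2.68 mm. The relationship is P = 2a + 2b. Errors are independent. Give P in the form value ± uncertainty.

229.7 ± 11.5 mm

Absolute uncertainties add in quadrature for a linear combination:
  (2·δa)² = 102;  (2·δb)² = 28.7
δP = √(131) = 11.5 mm
P = 229.7 mm.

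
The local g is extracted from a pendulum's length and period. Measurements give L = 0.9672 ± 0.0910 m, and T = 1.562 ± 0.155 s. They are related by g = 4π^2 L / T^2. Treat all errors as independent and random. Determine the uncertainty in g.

g is a product of powers, so relative uncertainties combine in quadrature:
  (1·δL/L)² = (1×0.0941)² = 0.00885;  (-2·δT/T)² = (-2×0.0992)² = 0.0394
δg/g = √(0.0482) = 0.220
g = 15.65 m/s^2, so δg = 0.220 × 15.65 = 3.44 m/s^2.

3.44 m/s^2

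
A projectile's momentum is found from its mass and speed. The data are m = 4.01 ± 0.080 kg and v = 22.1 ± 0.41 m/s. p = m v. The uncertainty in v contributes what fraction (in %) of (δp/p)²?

(δp/p)² = (1·δm/m)² + (1·δv/v)²
  m term: (1×0.0200)² = 0.000398
  v term: (1×0.0186)² = 0.000344
Total = 0.000742. Share from v = 0.000344/0.000742 = 0.464.

46.4%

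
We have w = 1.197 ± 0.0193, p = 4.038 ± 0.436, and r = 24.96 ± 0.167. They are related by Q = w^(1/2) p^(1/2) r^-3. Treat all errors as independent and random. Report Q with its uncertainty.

For a monomial Q ∝ w^(1/2), p^(1/2), r^-3, fractional errors add in quadrature:
  (½·δw/w)² = (0.5×0.0161)² = 6.5e-05;  (½·δp/p)² = (0.5×0.108)² = 0.00291;  (-3·δr/r)² = (-3×0.00669)² = 0.000403
δQ/Q = √(0.00338) = 0.0582
Q = 0.0001414, so δQ = 0.0582 × 0.0001414 = 8.22e-06.

(1.414 ± 0.0822) × 10^-4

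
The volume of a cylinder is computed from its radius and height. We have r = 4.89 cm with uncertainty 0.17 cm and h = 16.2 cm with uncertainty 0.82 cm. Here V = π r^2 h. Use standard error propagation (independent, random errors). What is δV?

105 cm^3

For a monomial V ∝ r^2, h, fractional errors add in quadrature:
  (2·δr/r)² = (2×0.0348)² = 0.00483;  (1·δh/h)² = (1×0.0506)² = 0.00256
δV/V = √(0.00740) = 0.0860
V = 1220 cm^3, so δV = 0.0860 × 1220 = 105 cm^3.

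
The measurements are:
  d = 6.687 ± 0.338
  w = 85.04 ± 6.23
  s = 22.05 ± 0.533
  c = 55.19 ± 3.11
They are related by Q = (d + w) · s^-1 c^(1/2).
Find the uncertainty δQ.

2.39

Let u = d + w = 91.73. δu = √(δd² + δw²) = √(0.114 + 38.8) = 6.24, so δu/u = 0.0680.
Q is then a monomial in u, s, c:
δQ/Q = √((δu/u)² + (-1·δs/s)² + (½·δc/c)²) = √(0.00463 + 0.000584 + 0.000794) = 0.0775
Q = 30.90, so δQ = 0.0775 × 30.90 = 2.39.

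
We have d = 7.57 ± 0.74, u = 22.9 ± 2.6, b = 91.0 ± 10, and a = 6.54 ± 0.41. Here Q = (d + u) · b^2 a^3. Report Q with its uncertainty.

(7.06 ± 2.14) × 10^7

Let w = d + u = 30.5. δw = √(δd² + δu²) = √(0.548 + 6.76) = 2.70, so δw/w = 0.0887.
Q is then a monomial in w, b, a:
δQ/Q = √((δw/w)² + (2·δb/b)² + (3·δa/a)²) = √(0.00787 + 0.0483 + 0.0354) = 0.303
Q = 7.06e+07, so δQ = 0.303 × 7.06e+07 = 2.14e+07.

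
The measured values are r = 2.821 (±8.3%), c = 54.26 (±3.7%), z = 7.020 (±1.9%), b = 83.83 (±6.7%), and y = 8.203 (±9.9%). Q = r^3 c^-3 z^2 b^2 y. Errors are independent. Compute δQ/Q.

0.322

For a monomial Q ∝ r^3, c^-3, z^2, b^2, y, fractional errors add in quadrature:
  (3·δr/r)² = (3×0.0830)² = 0.0620;  (-3·δc/c)² = (-3×0.0370)² = 0.0123;  (2·δz/z)² = (2×0.0190)² = 0.00144;  (2·δb/b)² = (2×0.0670)² = 0.0180;  (1·δy/y)² = (1×0.0990)² = 0.00980
δQ/Q = √(0.104) = 0.322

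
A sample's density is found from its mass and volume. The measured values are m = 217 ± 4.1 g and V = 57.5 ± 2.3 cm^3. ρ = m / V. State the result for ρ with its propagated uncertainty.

3.77 ± 0.167 g/cm^3

Since ρ is a product/quotient, work with relative uncertainties:
  (1·δm/m)² = (1×0.0189)² = 0.000357;  (-1·δV/V)² = (-1×0.0400)² = 0.00160
δρ/ρ = √(0.00196) = 0.0442
ρ = 3.77 g/cm^3, so δρ = 0.0442 × 3.77 = 0.167 g/cm^3.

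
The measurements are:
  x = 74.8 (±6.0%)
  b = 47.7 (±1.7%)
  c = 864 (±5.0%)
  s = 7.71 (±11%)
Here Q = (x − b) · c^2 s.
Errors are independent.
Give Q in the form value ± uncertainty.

Let u = x − b = 27.1. δu = √(δx² + δb²) = √(20.1 + 0.658) = 4.56, so δu/u = 0.168.
Q is then a monomial in u, c, s:
δQ/Q = √((δu/u)² + (2·δc/c)² + (1·δs/s)²) = √(0.0283 + 0.0100 + 0.0121) = 0.225
Q = 1.56e+08, so δQ = 0.225 × 1.56e+08 = 3.5e+07.

(1.56 ± 0.350) × 10^8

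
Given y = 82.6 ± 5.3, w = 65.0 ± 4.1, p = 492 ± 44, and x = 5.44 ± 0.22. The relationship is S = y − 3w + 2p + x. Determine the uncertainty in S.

For a sum/difference, combine absolute errors in quadrature:
  (δy)² = 28.1;  (3·δw)² = 151;  (2·δp)² = 7740;  (δx)² = 0.0484
δS = √(7920) = 89.0

89.0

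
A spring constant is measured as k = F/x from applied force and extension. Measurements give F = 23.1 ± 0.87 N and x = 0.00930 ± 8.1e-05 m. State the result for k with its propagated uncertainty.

2480 ± 96.0 N/m

k is a product of powers, so relative uncertainties combine in quadrature:
  (1·δF/F)² = (1×0.0377)² = 0.00142;  (-1·δx/x)² = (-1×0.00871)² = 7.59e-05
δk/k = √(0.00149) = 0.0387
k = 2480 N/m, so δk = 0.0387 × 2480 = 96.0 N/m.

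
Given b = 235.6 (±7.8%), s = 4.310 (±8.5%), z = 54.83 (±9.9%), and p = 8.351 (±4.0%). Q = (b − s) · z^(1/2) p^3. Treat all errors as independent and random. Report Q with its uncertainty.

(9.974 ± 1.52) × 10^5

Let u = b − s = 231.3. δu = √(δb² + δs²) = √(338 + 0.134) = 18.4, so δu/u = 0.0795.
Q is then a monomial in u, z, p:
δQ/Q = √((δu/u)² + (½·δz/z)² + (3·δp/p)²) = √(0.00632 + 0.00245 + 0.0144) = 0.152
Q = 997400, so δQ = 0.152 × 997400 = 1.52e+05.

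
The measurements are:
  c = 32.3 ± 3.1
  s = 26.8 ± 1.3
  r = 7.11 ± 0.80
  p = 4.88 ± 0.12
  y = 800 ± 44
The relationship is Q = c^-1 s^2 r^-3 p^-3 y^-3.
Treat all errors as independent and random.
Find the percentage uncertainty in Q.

Relative error in a monomial: (δQ/Q)² = Σ (nᵢ · δxᵢ/xᵢ)².
  (-1·δc/c)² = (-1×0.0960)² = 0.00921;  (2·δs/s)² = (2×0.0485)² = 0.00941;  (-3·δr/r)² = (-3×0.113)² = 0.114;  (-3·δp/p)² = (-3×0.0246)² = 0.00544;  (-3·δy/y)² = (-3×0.0550)² = 0.0272
δQ/Q = √(0.165) = 0.406

40.6%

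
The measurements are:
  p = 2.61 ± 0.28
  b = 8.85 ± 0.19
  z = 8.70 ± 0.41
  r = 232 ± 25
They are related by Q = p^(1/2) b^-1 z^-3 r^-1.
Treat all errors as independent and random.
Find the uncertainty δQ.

2.23e-07

For a monomial Q ∝ p^(1/2), b^-1, z^-3, r^-1, fractional errors add in quadrature:
  (½·δp/p)² = (0.5×0.107)² = 0.00288;  (-1·δb/b)² = (-1×0.0215)² = 0.000461;  (-3·δz/z)² = (-3×0.0471)² = 0.0200;  (-1·δr/r)² = (-1×0.108)² = 0.0116
δQ/Q = √(0.0349) = 0.187
Q = 1.19e-06, so δQ = 0.187 × 1.19e-06 = 2.23e-07.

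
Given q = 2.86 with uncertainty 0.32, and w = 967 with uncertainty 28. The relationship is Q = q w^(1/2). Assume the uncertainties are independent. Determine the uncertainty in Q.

10.0

For a monomial Q ∝ q, w^(1/2), fractional errors add in quadrature:
  (1·δq/q)² = (1×0.112)² = 0.0125;  (½·δw/w)² = (0.5×0.0290)² = 0.000210
δQ/Q = √(0.0127) = 0.113
Q = 88.9, so δQ = 0.113 × 88.9 = 10.0.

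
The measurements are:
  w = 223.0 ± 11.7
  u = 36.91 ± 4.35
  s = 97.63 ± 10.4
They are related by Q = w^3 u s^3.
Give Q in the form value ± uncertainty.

Relative error in a monomial: (δQ/Q)² = Σ (nᵢ · δxᵢ/xᵢ)².
  (3·δw/w)² = (3×0.0525)² = 0.0248;  (1·δu/u)² = (1×0.118)² = 0.0139;  (3·δs/s)² = (3×0.107)² = 0.102
δQ/Q = √(0.141) = 0.375
Q = 3.809e+14, so δQ = 0.375 × 3.809e+14 = 1.43e+14.

(3.809 ± 1.43) × 10^14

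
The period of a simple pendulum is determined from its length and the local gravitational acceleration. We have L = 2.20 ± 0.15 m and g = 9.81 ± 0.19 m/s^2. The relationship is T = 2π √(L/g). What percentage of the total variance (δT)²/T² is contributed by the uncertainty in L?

(δT/T)² = (½·δL/L)² + (−½·δg/g)²
  L term: (0.5×0.0682)² = 0.00116
  g term: (-0.5×0.0194)² = 9.38e-05
Total = 0.00126. Share from L = 0.00116/0.00126 = 0.925.

92.5%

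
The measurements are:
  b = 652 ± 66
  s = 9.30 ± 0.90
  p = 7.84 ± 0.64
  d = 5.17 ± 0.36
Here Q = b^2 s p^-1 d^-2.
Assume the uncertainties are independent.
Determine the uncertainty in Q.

5220

Products/powers → add relative errors in quadrature, weighted by exponent:
  (2·δb/b)² = (2×0.101)² = 0.0410;  (1·δs/s)² = (1×0.0968)² = 0.00937;  (-1·δp/p)² = (-1×0.0816)² = 0.00666;  (-2·δd/d)² = (-2×0.0696)² = 0.0194
δQ/Q = √(0.0764) = 0.276
Q = 18900, so δQ = 0.276 × 18900 = 5220.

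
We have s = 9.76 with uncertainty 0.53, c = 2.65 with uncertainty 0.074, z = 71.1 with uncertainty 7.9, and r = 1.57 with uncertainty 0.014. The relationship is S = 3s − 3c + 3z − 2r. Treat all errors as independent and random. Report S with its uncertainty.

231 ± 23.8

Each term contributes (cᵢ δxᵢ)² to (δS)²:
  (3·δs)² = 2.53;  (3·δc)² = 0.0493;  (3·δz)² = 562;  (2·δr)² = 0.000784
δS = √(564) = 23.8
S = 231.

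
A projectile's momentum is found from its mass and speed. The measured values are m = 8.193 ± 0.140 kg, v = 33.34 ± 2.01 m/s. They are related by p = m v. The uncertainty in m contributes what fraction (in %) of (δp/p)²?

7.44%

(δp/p)² = (1·δm/m)² + (1·δv/v)²
  m term: (1×0.0171)² = 0.000292
  v term: (1×0.0603)² = 0.00363
Total = 0.00393. Share from m = 0.000292/0.00393 = 0.0744.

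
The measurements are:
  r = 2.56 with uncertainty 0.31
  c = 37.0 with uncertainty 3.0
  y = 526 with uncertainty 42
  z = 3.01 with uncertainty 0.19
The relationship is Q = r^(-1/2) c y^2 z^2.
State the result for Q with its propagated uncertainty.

(5.80 ± 1.32) × 10^7

Each factor contributes (exponent × relative error)² to (δQ/Q)²:
  (−½·δr/r)² = (-0.5×0.121)² = 0.00367;  (1·δc/c)² = (1×0.0811)² = 0.00657;  (2·δy/y)² = (2×0.0798)² = 0.0255;  (2·δz/z)² = (2×0.0631)² = 0.0159
δQ/Q = √(0.0517) = 0.227
Q = 5.8e+07, so δQ = 0.227 × 5.8e+07 = 1.32e+07.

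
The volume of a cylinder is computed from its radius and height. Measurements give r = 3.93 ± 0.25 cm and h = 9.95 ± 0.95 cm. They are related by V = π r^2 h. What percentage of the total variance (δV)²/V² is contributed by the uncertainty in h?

36.0%

(δV/V)² = (2·δr/r)² + (1·δh/h)²
  r term: (2×0.0636)² = 0.0162
  h term: (1×0.0955)² = 0.00912
Total = 0.0253. Share from h = 0.00912/0.0253 = 0.360.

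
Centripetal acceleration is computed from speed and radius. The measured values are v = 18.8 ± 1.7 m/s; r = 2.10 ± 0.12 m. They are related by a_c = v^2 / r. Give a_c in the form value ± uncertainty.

168 ± 31.9 m/s^2

Relative error in a monomial: (δa_c/a_c)² = Σ (nᵢ · δxᵢ/xᵢ)².
  (2·δv/v)² = (2×0.0904)² = 0.0327;  (-1·δr/r)² = (-1×0.0571)² = 0.00327
δa_c/a_c = √(0.0360) = 0.190
a_c = 168 m/s^2, so δa_c = 0.190 × 168 = 31.9 m/s^2.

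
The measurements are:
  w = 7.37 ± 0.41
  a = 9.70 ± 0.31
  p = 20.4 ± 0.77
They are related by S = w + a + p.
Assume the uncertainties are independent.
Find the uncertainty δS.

Absolute uncertainties add in quadrature for a linear combination:
  (δw)² = 0.168;  (δa)² = 0.0961;  (δp)² = 0.593
δS = √(0.857) = 0.926

0.926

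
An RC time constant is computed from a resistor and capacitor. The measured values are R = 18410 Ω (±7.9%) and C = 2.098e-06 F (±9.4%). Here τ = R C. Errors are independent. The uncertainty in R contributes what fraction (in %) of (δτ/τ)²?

(δτ/τ)² = (1·δR/R)² + (1·δC/C)²
  R term: (1×0.0790)² = 0.00624
  C term: (1×0.0940)² = 0.00884
Total = 0.0151. Share from R = 0.00624/0.0151 = 0.414.

41.4%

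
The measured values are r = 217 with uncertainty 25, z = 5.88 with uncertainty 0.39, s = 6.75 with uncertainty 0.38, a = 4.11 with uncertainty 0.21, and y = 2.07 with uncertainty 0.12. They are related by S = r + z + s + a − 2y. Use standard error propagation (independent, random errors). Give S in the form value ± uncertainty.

For a sum/difference, combine absolute errors in quadrature:
  (δr)² = 625;  (δz)² = 0.152;  (δs)² = 0.144;  (δa)² = 0.0441;  (2·δy)² = 0.0576
δS = √(625) = 25.0
S = 230.

230 ± 25.0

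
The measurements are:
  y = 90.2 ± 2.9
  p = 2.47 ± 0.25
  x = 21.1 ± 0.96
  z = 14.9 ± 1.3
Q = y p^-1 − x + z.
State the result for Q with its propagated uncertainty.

Let w = y·p^-1 = 36.5. δw/w = √((1·δy/y)² + (-1·δp/p)²) = √(0.00103 + 0.0102) = 0.106, so δw = 3.88.
Q = w − x + z: δQ = √(δw² + δx² + δz²) = √(15.0 + 0.922 + 1.69) = 4.20
Q = 30.3.

30.3 ± 4.20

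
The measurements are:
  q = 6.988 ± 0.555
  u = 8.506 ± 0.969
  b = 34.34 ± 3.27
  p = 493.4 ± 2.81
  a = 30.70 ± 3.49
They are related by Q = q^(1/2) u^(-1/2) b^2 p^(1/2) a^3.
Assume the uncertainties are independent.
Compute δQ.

2.73e+08

Since Q is a product/quotient, work with relative uncertainties:
  (½·δq/q)² = (0.5×0.0794)² = 0.00158;  (−½·δu/u)² = (-0.5×0.114)² = 0.00324;  (2·δb/b)² = (2×0.0952)² = 0.0363;  (½·δp/p)² = (0.5×0.00570)² = 8.11e-06;  (3·δa/a)² = (3×0.114)² = 0.116
δQ/Q = √(0.157) = 0.397
Q = 6.87e+08, so δQ = 0.397 × 6.87e+08 = 2.73e+08.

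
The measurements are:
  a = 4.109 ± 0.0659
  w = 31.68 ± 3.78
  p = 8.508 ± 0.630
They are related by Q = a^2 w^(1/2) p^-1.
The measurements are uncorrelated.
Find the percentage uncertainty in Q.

10.0%

Each factor contributes (exponent × relative error)² to (δQ/Q)²:
  (2·δa/a)² = (2×0.0160)² = 0.00103;  (½·δw/w)² = (0.5×0.119)² = 0.00356;  (-1·δp/p)² = (-1×0.0740)² = 0.00548
δQ/Q = √(0.0101) = 0.100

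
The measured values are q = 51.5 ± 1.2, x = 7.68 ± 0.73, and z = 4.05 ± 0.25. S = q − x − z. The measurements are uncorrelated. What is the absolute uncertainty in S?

Each term contributes (cᵢ δxᵢ)² to (δS)²:
  (δq)² = 1.44;  (δx)² = 0.533;  (δz)² = 0.0625
δS = √(2.04) = 1.43

1.43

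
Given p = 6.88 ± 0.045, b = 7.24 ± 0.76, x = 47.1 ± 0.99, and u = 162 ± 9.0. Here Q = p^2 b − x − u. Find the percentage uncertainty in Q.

28.0%

Let w = p^2·b = 343. δw/w = √((2·δp/p)² + (1·δb/b)²) = √(0.000171 + 0.0110) = 0.106, so δw = 36.3.
Q = w − x − u: δQ = √(δw² + δx² + δu²) = √(1310 + 0.980 + 81.0) = 37.4
Q = 134, so δQ/Q = 37.4/134 = 0.280.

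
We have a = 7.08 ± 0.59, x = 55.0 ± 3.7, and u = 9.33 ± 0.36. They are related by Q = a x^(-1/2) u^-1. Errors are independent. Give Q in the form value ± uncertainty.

0.102 ± 0.0100

Since Q is a product/quotient, work with relative uncertainties:
  (1·δa/a)² = (1×0.0833)² = 0.00694;  (−½·δx/x)² = (-0.5×0.0673)² = 0.00113;  (-1·δu/u)² = (-1×0.0386)² = 0.00149
δQ/Q = √(0.00956) = 0.0978
Q = 0.102, so δQ = 0.0978 × 0.102 = 0.0100.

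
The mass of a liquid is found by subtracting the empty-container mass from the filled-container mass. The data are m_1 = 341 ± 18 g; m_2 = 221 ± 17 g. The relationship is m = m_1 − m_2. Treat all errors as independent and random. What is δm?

24.8 g

For a sum/difference, combine absolute errors in quadrature:
  (δm_1)² = 324;  (δm_2)² = 289
δm = √(613) = 24.8 g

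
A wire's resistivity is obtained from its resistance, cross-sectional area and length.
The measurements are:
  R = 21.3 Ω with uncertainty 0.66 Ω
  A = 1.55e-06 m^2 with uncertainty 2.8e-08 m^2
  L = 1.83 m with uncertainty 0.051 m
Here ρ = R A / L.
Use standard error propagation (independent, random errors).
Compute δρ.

Products/powers → add relative errors in quadrature, weighted by exponent:
  (1·δR/R)² = (1×0.0310)² = 0.000960;  (1·δA/A)² = (1×0.0181)² = 0.000326;  (-1·δL/L)² = (-1×0.0279)² = 0.000777
δρ/ρ = √(0.00206) = 0.0454
ρ = 1.8e-05 Ω·m, so δρ = 0.0454 × 1.8e-05 = 8.19e-07 Ω·m.

8.19e-07 Ω·m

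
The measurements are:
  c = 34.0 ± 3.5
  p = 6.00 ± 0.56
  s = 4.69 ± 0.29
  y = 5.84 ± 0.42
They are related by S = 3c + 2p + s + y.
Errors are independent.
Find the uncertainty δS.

S is a linear combination, so absolute uncertainties add in quadrature:
  (3·δc)² = 110;  (2·δp)² = 1.25;  (δs)² = 0.0841;  (δy)² = 0.176
δS = √(112) = 10.6

10.6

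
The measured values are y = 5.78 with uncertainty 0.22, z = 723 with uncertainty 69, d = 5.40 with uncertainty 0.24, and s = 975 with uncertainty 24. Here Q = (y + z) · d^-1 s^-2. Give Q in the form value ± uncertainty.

Let u = y + z = 729. δu = √(δy² + δz²) = √(0.0484 + 4760) = 69.0, so δu/u = 0.0947.
Q is then a monomial in u, d, s:
δQ/Q = √((δu/u)² + (-1·δd/d)² + (-2·δs/s)²) = √(0.00896 + 0.00198 + 0.00242) = 0.116
Q = 0.000142, so δQ = 0.116 × 0.000142 = 1.64e-05.

(1.42 ± 0.164) × 10^-4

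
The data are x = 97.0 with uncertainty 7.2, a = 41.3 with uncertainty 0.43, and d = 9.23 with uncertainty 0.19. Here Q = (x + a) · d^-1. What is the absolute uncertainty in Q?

Let u = x + a = 138. δu = √(δx² + δa²) = √(51.8 + 0.185) = 7.21, so δu/u = 0.0522.
Q is then a monomial in u, d:
δQ/Q = √((δu/u)² + (-1·δd/d)²) = √(0.00272 + 0.000424) = 0.0561
Q = 15.0, so δQ = 0.0561 × 15.0 = 0.840.

0.840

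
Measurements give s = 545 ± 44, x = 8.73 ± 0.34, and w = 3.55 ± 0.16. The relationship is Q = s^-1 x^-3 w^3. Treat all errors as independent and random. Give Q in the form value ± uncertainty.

Relative error in a monomial: (δQ/Q)² = Σ (nᵢ · δxᵢ/xᵢ)².
  (-1·δs/s)² = (-1×0.0807)² = 0.00652;  (-3·δx/x)² = (-3×0.0389)² = 0.0137;  (3·δw/w)² = (3×0.0451)² = 0.0183
δQ/Q = √(0.0385) = 0.196
Q = 0.000123, so δQ = 0.196 × 0.000123 = 2.42e-05.

(1.23 ± 0.242) × 10^-4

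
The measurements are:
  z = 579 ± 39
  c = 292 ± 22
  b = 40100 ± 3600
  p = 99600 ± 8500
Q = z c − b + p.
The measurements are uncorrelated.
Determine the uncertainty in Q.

19400

Let w = z·c = 1.69e+05. δw/w = √((1·δz/z)² + (1·δc/c)²) = √(0.00454 + 0.00568) = 0.101, so δw = 17100.
Q = w − b + p: δQ = √(δw² + δb² + δp²) = √(2.92e+08 + 1.3e+07 + 7.22e+07) = 19400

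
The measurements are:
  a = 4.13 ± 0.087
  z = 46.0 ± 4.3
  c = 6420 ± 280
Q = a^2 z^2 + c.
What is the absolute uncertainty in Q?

6920

Let p = a^2·z^2 = 36100. δp/p = √((2·δa/a)² + (2·δz/z)²) = √(0.00178 + 0.0350) = 0.192, so δp = 6920.
Q = p + c: δQ = √(δp² + δc²) = √(4.78e+07 + 78400) = 6920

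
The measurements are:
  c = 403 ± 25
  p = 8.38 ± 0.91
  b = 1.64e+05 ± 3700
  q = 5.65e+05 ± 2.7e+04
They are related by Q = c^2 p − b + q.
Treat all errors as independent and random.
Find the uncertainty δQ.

Let w = c^2·p = 1.36e+06. δw/w = √((2·δc/c)² + (1·δp/p)²) = √(0.0154 + 0.0118) = 0.165, so δw = 2.24e+05.
Q = w − b + q: δQ = √(δw² + δb² + δq²) = √(5.04e+10 + 1.37e+07 + 7.29e+08) = 2.26e+05

2.26e+05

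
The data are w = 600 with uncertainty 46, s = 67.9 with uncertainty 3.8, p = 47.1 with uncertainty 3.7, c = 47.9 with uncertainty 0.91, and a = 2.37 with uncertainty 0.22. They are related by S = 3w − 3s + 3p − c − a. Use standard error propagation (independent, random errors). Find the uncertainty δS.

139

Sums and differences: (δS)² = Σ (cᵢ δxᵢ)².
  (3·δw)² = 19000;  (3·δs)² = 130;  (3·δp)² = 123;  (δc)² = 0.828;  (δa)² = 0.0484
δS = √(19300) = 139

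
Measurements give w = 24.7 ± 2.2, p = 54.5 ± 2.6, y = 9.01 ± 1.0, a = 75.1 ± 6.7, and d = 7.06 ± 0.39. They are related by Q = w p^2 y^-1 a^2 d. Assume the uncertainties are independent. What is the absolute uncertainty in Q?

Q is a product of powers, so relative uncertainties combine in quadrature:
  (1·δw/w)² = (1×0.0891)² = 0.00793;  (2·δp/p)² = (2×0.0477)² = 0.00910;  (-1·δy/y)² = (-1×0.111)² = 0.0123;  (2·δa/a)² = (2×0.0892)² = 0.0318;  (1·δd/d)² = (1×0.0552)² = 0.00305
δQ/Q = √(0.0642) = 0.253
Q = 3.24e+08, so δQ = 0.253 × 3.24e+08 = 8.22e+07.

8.22e+07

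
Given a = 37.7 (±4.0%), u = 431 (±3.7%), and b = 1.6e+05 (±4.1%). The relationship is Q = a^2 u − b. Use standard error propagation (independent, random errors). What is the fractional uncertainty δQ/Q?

Let p = a^2·u = 6.13e+05. δp/p = √((2·δa/a)² + (1·δu/u)²) = √(0.00640 + 0.00137) = 0.0881, so δp = 54000.
Q = p − b: δQ = √(δp² + δb²) = √(2.92e+09 + 4.3e+07) = 54400
Q = 4.53e+05, so δQ/Q = 54400/4.53e+05 = 0.120.

0.120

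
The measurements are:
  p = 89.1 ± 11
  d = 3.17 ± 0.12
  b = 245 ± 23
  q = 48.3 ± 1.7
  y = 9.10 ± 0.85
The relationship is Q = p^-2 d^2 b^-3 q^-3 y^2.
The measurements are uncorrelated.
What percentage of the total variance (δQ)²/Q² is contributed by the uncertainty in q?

5.80%

(δQ/Q)² = (-2·δp/p)² + (2·δd/d)² + (-3·δb/b)² + (-3·δq/q)² + (2·δy/y)²
  p term: (-2×0.123)² = 0.0610
  d term: (2×0.0379)² = 0.00573
  b term: (-3×0.0939)² = 0.0793
  q term: (-3×0.0352)² = 0.0111
  y term: (2×0.0934)² = 0.0349
Total = 0.192. Share from q = 0.0111/0.192 = 0.0580.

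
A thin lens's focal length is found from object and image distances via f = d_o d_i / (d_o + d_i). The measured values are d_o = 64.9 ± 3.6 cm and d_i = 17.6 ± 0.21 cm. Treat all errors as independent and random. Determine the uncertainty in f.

∂f/∂d_o = (d_i/(d_o+d_i))² = 0.0455;  ∂f/∂d_i = (d_o/(d_o+d_i))² = 0.619
δf = √((∂f/∂d_o · δd_o)² + (∂f/∂d_i · δd_i)²) = √(0.0268 + 0.0169) = 0.209 cm

0.209 cm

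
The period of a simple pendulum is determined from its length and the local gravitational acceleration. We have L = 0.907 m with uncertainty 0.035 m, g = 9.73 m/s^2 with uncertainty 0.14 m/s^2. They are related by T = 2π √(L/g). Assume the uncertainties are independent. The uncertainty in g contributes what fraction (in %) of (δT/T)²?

12.2%

(δT/T)² = (½·δL/L)² + (−½·δg/g)²
  L term: (0.5×0.0386)² = 0.000372
  g term: (-0.5×0.0144)² = 5.18e-05
Total = 0.000424. Share from g = 5.18e-05/0.000424 = 0.122.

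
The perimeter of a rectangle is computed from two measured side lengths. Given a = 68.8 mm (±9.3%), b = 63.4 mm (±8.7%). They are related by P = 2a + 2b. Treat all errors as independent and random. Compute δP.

For a sum/difference, combine absolute errors in quadrature:
  (2·δa)² = 164;  (2·δb)² = 122
δP = √(285) = 16.9 mm

16.9 mm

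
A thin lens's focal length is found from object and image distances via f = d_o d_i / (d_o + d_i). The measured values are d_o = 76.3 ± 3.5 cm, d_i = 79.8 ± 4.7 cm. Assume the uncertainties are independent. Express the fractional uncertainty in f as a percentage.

∂f/∂d_o = (d_i/(d_o+d_i))² = 0.261;  ∂f/∂d_i = (d_o/(d_o+d_i))² = 0.239
δf = √((∂f/∂d_o · δd_o)² + (∂f/∂d_i · δd_i)²) = √(0.837 + 1.26) = 1.45 cm
f = 39.0 cm, so δf/f = 1.45/39.0 = 0.0371.

3.71%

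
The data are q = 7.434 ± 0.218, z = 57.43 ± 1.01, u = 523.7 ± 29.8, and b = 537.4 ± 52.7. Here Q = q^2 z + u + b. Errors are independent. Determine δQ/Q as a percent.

Let p = q^2·z = 3174. δp/p = √((2·δq/q)² + (1·δz/z)²) = √(0.00344 + 0.000309) = 0.0612, so δp = 194.
Q = p + u + b: δQ = √(δp² + δu² + δb²) = √(37800 + 888 + 2780) = 204
Q = 4235, so δQ/Q = 204/4235 = 0.0481.

4.81%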